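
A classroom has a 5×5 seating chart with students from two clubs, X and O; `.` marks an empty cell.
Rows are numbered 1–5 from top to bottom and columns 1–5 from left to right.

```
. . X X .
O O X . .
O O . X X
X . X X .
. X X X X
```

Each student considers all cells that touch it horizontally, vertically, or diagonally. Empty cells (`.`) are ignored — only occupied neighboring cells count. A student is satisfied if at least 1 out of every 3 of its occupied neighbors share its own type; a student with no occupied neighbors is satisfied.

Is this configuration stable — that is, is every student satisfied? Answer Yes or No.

Row 1: (1,3)X 2/3 ok · (1,4)X 2/2 ok
Row 2: (2,1)O 3/3 ok · (2,2)O 3/5 ok · (2,3)X 3/5 ok
Row 3: (3,1)O 3/4 ok · (3,2)O 3/6 ok · (3,4)X 4/4 ok · (3,5)X 2/2 ok
Row 4: (4,1)X 1/3 ok · (4,3)X 5/6 ok · (4,4)X 6/6 ok
Row 5: (5,2)X 3/3 ok · (5,3)X 4/4 ok · (5,4)X 4/4 ok · (5,5)X 2/2 ok
All meet the threshold, so the configuration is stable.

Yes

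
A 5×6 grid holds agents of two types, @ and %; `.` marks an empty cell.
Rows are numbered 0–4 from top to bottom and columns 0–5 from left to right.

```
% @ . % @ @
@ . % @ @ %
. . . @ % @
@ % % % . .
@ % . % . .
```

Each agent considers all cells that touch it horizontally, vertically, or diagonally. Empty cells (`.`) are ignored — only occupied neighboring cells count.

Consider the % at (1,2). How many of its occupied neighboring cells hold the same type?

1

Occupied neighbors of (1,2): (0,1)=@, (0,3)=%, (1,3)=@, (2,3)=@.
Same type (%): 1 of 4.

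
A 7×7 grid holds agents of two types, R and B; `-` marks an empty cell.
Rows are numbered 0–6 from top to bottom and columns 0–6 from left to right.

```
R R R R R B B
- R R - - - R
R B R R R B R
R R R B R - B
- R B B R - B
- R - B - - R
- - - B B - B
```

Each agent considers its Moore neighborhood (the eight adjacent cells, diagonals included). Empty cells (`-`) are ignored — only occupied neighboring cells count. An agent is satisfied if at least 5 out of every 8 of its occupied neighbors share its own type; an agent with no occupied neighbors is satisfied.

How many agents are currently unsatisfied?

18

(0,0)R 2/2 satisfied
(0,1)R 4/4 satisfied
(0,2)R 4/4 satisfied
(0,3)R 3/3 satisfied
(0,4)R 1/2 not
(0,5)B 1/3 not
(0,6)B 1/2 not
(1,1)R 6/7 satisfied
(1,2)R 6/7 satisfied
(1,6)R 1/4 not
(2,0)R 3/4 satisfied
(2,1)B 0/7 not
(2,2)R 5/7 satisfied
(2,3)R 5/6 satisfied
(2,4)R 2/4 not
(2,5)B 1/5 not
(2,6)R 1/3 not
(3,0)R 3/4 satisfied
(3,1)R 5/7 satisfied
(3,2)R 4/8 not
(3,3)B 2/8 not
(3,4)R 3/6 not
(3,6)B 2/3 satisfied
(4,1)R 4/5 satisfied
(4,2)B 3/7 not
(4,3)B 3/6 not
(4,4)R 1/4 not
(4,6)B 1/2 not
(5,1)R 1/2 not
(5,3)B 4/5 satisfied
(5,6)R 0/2 not
(6,3)B 2/2 satisfied
(6,4)B 2/2 satisfied
(6,6)B 0/1 not
Unsatisfied: (0,4), (0,5), (0,6), (1,6), (2,1), (2,4), (2,5), (2,6), (3,2), (3,3), (3,4), (4,2), (4,3), (4,4), (4,6), (5,1), (5,6), (6,6) — 18 in total.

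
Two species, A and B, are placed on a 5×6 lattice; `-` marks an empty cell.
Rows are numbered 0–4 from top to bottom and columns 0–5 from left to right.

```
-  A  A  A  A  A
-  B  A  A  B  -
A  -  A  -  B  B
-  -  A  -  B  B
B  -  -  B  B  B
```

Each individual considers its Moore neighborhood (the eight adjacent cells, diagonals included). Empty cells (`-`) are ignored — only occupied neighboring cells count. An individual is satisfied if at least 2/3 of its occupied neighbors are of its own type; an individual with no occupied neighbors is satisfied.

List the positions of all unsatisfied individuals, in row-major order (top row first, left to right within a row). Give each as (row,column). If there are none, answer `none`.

(0,5), (1,1), (1,4), (2,0), (3,2)

(0,1)A 2/3 satisfied
(0,2)A 4/5 satisfied
(0,3)A 4/5 satisfied
(0,4)A 3/4 satisfied
(0,5)A 1/2 not
(1,1)B 0/5 not
(1,2)A 5/6 satisfied
(1,3)A 5/7 satisfied
(1,4)B 2/6 not
(2,0)A 0/1 not
(2,2)A 3/4 satisfied
(2,4)B 4/5 satisfied
(2,5)B 4/4 satisfied
(3,2)A 1/2 not
(3,4)B 6/6 satisfied
(3,5)B 5/5 satisfied
(4,0)B 0/0 satisfied
(4,3)B 2/3 satisfied
(4,4)B 4/4 satisfied
(4,5)B 3/3 satisfied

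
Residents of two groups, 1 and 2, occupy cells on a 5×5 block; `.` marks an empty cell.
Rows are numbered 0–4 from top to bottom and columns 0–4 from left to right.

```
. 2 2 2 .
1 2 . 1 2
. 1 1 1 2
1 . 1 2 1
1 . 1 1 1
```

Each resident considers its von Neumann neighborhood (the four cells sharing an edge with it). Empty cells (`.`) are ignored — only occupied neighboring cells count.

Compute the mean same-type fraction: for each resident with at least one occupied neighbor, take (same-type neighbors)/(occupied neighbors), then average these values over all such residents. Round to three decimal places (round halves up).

(0,1)2 2/2
(0,2)2 2/2
(0,3)2 1/2
(1,0)1 0/1
(1,1)2 1/3
(1,3)1 1/3
(1,4)2 1/2
(2,1)1 1/2
(2,2)1 3/3
(2,3)1 2/4
(2,4)2 1/3
(3,0)1 1/1
(3,2)1 2/3
(3,3)2 0/4
(3,4)1 1/3
(4,0)1 1/1
(4,2)1 2/2
(4,3)1 2/3
(4,4)1 2/2
Sum over 19 residents: 2/2 + 2/2 + 1/2 + 0/1 + 1/3 + 1/3 + 1/2 + 1/2 + 3/3 + 2/4 + 1/3 + 1/1 + 2/3 + 0/4 + 1/3 + 1/1 + 2/2 + 2/3 + 2/2 = 35/3; mean = 35/3 ÷ 19 = 35/57 = 0.614035… → 0.614.

0.614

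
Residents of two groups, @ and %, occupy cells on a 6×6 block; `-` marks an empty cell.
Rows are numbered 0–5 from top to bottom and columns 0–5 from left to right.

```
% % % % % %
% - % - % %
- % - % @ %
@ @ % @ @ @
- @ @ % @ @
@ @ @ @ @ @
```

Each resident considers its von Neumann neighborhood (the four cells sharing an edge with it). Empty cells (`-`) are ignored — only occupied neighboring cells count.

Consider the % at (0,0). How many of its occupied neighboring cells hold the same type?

Occupied neighbors of (0,0): (1,0)=%, (0,1)=%.
Same type (%): 2 of 2.

2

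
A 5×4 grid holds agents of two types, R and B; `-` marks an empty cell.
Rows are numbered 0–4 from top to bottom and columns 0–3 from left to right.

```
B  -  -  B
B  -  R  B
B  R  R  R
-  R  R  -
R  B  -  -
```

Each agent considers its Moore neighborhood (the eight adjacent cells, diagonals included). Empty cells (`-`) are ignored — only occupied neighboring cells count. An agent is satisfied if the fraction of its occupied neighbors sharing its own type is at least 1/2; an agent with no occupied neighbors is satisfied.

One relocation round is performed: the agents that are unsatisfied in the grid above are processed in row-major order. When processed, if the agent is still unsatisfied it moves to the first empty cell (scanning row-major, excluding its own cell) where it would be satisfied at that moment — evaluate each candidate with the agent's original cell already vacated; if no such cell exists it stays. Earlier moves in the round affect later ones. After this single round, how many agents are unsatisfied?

Initially unsatisfied (in order): (1,3), (2,0), (4,1).
  (1,3) → (0,1).
  (2,0) → (0,2).
  (4,1) → (1,1).
Resulting grid:
B B B B
B B R -
- R R R
- R R -
R - - -
Unsatisfied now: (1,2).

1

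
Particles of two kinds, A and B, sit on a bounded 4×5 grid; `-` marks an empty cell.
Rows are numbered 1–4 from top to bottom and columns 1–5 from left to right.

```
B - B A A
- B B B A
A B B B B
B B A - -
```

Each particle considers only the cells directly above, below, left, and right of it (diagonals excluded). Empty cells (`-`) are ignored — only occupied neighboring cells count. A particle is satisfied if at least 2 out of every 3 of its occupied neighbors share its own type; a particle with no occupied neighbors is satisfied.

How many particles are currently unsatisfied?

8

Row 1: (1,1)B 0/0 ok · (1,3)B 1/2 unhappy · (1,4)A 1/3 unhappy · (1,5)A 2/2 ok
Row 2: (2,2)B 2/2 ok · (2,3)B 4/4 ok · (2,4)B 2/4 unhappy · (2,5)A 1/3 unhappy
Row 3: (3,1)A 0/2 unhappy · (3,2)B 3/4 ok · (3,3)B 3/4 ok · (3,4)B 3/3 ok · (3,5)B 1/2 unhappy
Row 4: (4,1)B 1/2 unhappy · (4,2)B 2/3 ok · (4,3)A 0/2 unhappy
Unsatisfied: (1,3), (1,4), (2,4), (2,5), (3,1), (3,5), (4,1), (4,3) — 8 in total.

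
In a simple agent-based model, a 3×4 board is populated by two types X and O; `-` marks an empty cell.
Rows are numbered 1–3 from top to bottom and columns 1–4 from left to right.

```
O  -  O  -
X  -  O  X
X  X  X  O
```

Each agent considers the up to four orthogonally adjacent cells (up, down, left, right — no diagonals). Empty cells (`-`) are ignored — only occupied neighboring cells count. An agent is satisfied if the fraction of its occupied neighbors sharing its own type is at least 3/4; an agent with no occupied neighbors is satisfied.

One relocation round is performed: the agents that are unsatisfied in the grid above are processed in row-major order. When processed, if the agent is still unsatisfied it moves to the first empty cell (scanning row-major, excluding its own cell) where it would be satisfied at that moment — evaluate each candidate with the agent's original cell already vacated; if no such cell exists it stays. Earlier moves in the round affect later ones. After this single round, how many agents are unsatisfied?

4

Initially unsatisfied (in order): (1,1), (2,1), (2,3), (2,4), (3,3), (3,4).
  (1,1) → (1,2).
  (2,1): now satisfied by earlier moves; stays.
  (2,3): no empty cell satisfies it; stays.
  (2,4): no empty cell satisfies it; stays.
  (3,3): no empty cell satisfies it; stays.
  (3,4): no empty cell satisfies it; stays.
Resulting grid:
- O O -
X - O X
X X X O
Unsatisfied now: (2,3), (2,4), (3,3), (3,4).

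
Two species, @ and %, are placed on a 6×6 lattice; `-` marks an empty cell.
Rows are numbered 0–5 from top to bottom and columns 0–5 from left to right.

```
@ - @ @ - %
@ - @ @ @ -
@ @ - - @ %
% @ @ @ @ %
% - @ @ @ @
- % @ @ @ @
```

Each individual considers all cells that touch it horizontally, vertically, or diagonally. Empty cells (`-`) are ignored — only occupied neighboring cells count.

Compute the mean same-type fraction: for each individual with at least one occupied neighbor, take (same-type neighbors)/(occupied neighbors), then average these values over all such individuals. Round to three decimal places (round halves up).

Row 0: (0,0)@ 1/1 · (0,2)@ 3/3 · (0,3)@ 4/4 · (0,5)% 0/1
Row 1: (1,0)@ 3/3 · (1,2)@ 4/4 · (1,3)@ 5/5 · (1,4)@ 3/5
Row 2: (2,0)@ 3/4 · (2,1)@ 5/6 · (2,4)@ 4/6 · (2,5)% 1/4
Row 3: (3,0)% 1/4 · (3,1)@ 4/6 · (3,2)@ 5/5 · (3,3)@ 6/6 · (3,4)@ 5/7 · (3,5)% 1/5
Row 4: (4,0)% 2/3 · (4,2)@ 6/7 · (4,3)@ 8/8 · (4,4)@ 7/8 · (4,5)@ 4/5
Row 5: (5,1)% 1/3 · (5,2)@ 3/4 · (5,3)@ 5/5 · (5,4)@ 5/5 · (5,5)@ 3/3
Sum over 28 individuals: 1/1 + 3/3 + 4/4 + 0/1 + 3/3 + 4/4 + 5/5 + 3/5 + 3/4 + 5/6 + 4/6 + 1/4 + 1/4 + 4/6 + 5/5 + 6/6 + 5/7 + 1/5 + 2/3 + 6/7 + 8/8 + 7/8 + 4/5 + 1/3 + 3/4 + 5/5 + 5/5 + 3/3 = 17819/840; mean = 17819/840 ÷ 28 = 17819/23520 = 0.757610… → 0.758.

0.758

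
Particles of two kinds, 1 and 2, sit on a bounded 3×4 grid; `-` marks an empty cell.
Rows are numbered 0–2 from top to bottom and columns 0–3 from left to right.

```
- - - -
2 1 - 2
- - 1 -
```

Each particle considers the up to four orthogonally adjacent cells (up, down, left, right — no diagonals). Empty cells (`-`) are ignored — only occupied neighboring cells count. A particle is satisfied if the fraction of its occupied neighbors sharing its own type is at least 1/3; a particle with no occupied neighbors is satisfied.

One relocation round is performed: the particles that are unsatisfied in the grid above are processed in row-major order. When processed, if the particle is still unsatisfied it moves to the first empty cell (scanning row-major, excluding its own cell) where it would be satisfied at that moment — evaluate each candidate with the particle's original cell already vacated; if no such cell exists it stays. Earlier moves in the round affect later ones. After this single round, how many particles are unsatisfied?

0

Initially unsatisfied (in order): (1,0), (1,1).
  (1,0) → (0,0).
  (1,1): now satisfied by earlier moves; stays.
Resulting grid:
2 - - -
- 1 - 2
- - 1 -
All satisfied now.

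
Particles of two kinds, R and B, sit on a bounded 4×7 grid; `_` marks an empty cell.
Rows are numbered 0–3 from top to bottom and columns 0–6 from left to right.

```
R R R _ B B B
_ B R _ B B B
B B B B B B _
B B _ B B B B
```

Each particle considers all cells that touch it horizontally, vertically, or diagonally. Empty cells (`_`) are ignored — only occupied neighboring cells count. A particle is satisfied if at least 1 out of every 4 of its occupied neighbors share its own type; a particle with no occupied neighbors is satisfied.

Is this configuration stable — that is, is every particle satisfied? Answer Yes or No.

Yes

Row 0: (0,0)R 1/2 ok · (0,1)R 3/4 ok · (0,2)R 2/3 ok · (0,4)B 3/3 ok · (0,5)B 5/5 ok · (0,6)B 3/3 ok
Row 1: (1,1)B 3/7 ok · (1,2)R 2/6 ok · (1,4)B 6/6 ok · (1,5)B 7/7 ok · (1,6)B 4/4 ok
Row 2: (2,0)B 4/4 ok · (2,1)B 5/6 ok · (2,2)B 5/6 ok · (2,3)B 5/6 ok · (2,4)B 7/7 ok · (2,5)B 7/7 ok
Row 3: (3,0)B 3/3 ok · (3,1)B 4/4 ok · (3,3)B 4/4 ok · (3,4)B 5/5 ok · (3,5)B 4/4 ok · (3,6)B 2/2 ok
All meet the threshold, so the configuration is stable.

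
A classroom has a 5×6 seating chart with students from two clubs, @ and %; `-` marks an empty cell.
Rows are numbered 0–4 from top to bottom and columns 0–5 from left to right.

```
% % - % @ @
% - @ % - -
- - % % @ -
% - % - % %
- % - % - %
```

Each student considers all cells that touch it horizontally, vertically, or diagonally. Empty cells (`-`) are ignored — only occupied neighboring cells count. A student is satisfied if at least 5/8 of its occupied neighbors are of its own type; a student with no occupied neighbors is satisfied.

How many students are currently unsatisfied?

Row 0: (0,0)% 2/2 ✓ · (0,1)% 2/3 ✓ · (0,3)% 1/3 ✗ · (0,4)@ 1/3 ✗ · (0,5)@ 1/1 ✓
Row 1: (1,0)% 2/2 ✓ · (1,2)@ 0/5 ✗ · (1,3)% 3/6 ✗
Row 2: (2,2)% 3/4 ✓ · (2,3)% 4/6 ✓ · (2,4)@ 0/4 ✗
Row 3: (3,0)% 1/1 ✓ · (3,2)% 4/4 ✓ · (3,4)% 4/5 ✓ · (3,5)% 2/3 ✓
Row 4: (4,1)% 2/2 ✓ · (4,3)% 2/2 ✓ · (4,5)% 2/2 ✓
Unsatisfied: (0,3), (0,4), (1,2), (1,3), (2,4) — 5 in total.

5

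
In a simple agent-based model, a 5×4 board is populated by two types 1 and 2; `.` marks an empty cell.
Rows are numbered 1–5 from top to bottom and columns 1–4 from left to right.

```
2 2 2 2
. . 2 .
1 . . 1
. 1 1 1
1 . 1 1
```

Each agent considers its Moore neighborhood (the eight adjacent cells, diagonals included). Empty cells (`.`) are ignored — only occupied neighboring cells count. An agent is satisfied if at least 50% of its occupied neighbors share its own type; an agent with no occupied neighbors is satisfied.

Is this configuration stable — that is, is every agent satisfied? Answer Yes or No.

(1,1)2 1/1 ok
(1,2)2 3/3 ok
(1,3)2 3/3 ok
(1,4)2 2/2 ok
(2,3)2 3/4 ok
(3,1)1 1/1 ok
(3,4)1 2/3 ok
(4,2)1 4/4 ok
(4,3)1 5/5 ok
(4,4)1 4/4 ok
(5,1)1 1/1 ok
(5,3)1 4/4 ok
(5,4)1 3/3 ok
All meet the threshold, so the configuration is stable.

Yes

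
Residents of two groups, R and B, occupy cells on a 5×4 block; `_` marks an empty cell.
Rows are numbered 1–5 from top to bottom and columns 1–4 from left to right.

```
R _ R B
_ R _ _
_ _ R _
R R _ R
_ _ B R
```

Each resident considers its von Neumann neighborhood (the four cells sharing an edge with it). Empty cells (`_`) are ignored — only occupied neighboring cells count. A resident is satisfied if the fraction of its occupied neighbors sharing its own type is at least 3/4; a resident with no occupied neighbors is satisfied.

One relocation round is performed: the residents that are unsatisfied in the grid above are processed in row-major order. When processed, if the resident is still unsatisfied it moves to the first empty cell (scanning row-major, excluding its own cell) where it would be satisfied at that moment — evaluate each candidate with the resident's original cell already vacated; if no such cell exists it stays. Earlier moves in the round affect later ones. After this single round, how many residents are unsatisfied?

Initially unsatisfied (in order): (1,3), (1,4), (5,3), (5,4).
  (1,3) → (1,2).
  (1,4): now satisfied by earlier moves; stays.
  (5,3) → (2,4).
  (5,4): now satisfied by earlier moves; stays.
Resulting grid:
R R _ B
_ R _ B
_ _ R _
R R _ R
_ _ _ R
All satisfied now.

0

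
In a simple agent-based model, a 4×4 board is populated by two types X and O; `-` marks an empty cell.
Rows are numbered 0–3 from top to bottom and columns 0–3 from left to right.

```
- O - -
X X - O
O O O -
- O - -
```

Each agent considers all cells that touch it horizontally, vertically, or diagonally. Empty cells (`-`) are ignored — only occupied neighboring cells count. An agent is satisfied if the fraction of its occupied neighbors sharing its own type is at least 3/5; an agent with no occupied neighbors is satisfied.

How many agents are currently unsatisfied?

4

(0,1)O 0/2 unhappy
(1,0)X 1/4 unhappy
(1,1)X 1/5 unhappy
(1,3)O 1/1 ok
(2,0)O 2/4 unhappy
(2,1)O 3/5 ok
(2,2)O 3/4 ok
(3,1)O 3/3 ok
Unsatisfied: (0,1), (1,0), (1,1), (2,0) — 4 in total.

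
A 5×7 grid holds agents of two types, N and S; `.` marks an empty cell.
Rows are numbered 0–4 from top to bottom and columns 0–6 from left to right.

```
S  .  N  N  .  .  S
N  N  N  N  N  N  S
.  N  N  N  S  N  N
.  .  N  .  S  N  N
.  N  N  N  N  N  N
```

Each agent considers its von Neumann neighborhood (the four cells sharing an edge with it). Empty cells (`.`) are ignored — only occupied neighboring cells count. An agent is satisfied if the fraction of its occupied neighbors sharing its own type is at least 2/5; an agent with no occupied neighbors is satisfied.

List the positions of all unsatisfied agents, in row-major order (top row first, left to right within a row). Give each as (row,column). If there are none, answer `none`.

(0,0), (1,6), (2,4), (3,4)

Row 0: (0,0)S 0/1 ✗ · (0,2)N 2/2 ✓ · (0,3)N 2/2 ✓ · (0,6)S 1/1 ✓
Row 1: (1,0)N 1/2 ✓ · (1,1)N 3/3 ✓ · (1,2)N 4/4 ✓ · (1,3)N 4/4 ✓ · (1,4)N 2/3 ✓ · (1,5)N 2/3 ✓ · (1,6)S 1/3 ✗
Row 2: (2,1)N 2/2 ✓ · (2,2)N 4/4 ✓ · (2,3)N 2/3 ✓ · (2,4)S 1/4 ✗ · (2,5)N 3/4 ✓ · (2,6)N 2/3 ✓
Row 3: (3,2)N 2/2 ✓ · (3,4)S 1/3 ✗ · (3,5)N 3/4 ✓ · (3,6)N 3/3 ✓
Row 4: (4,1)N 1/1 ✓ · (4,2)N 3/3 ✓ · (4,3)N 2/2 ✓ · (4,4)N 2/3 ✓ · (4,5)N 3/3 ✓ · (4,6)N 2/2 ✓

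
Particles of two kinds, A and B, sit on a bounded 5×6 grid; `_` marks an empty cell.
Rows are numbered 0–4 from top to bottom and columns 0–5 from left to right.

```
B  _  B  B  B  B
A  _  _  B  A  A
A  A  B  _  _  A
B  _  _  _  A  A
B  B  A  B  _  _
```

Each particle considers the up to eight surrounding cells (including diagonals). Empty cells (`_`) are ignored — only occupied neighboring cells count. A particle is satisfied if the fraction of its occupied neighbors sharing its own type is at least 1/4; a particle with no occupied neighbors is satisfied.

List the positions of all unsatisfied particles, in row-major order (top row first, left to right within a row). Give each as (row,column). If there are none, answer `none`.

(0,0)B 0/1 ✗
(0,2)B 2/2 ✓
(0,3)B 3/4 ✓
(0,4)B 3/5 ✓
(0,5)B 1/3 ✓
(1,0)A 2/3 ✓
(1,3)B 4/5 ✓
(1,4)A 2/6 ✓
(1,5)A 2/4 ✓
(2,0)A 2/3 ✓
(2,1)A 2/4 ✓
(2,2)B 1/2 ✓
(2,5)A 4/4 ✓
(3,0)B 2/4 ✓
(3,4)A 2/3 ✓
(3,5)A 2/2 ✓
(4,0)B 2/2 ✓
(4,1)B 2/3 ✓
(4,2)A 0/2 ✗
(4,3)B 0/2 ✗

(0,0), (4,2), (4,3)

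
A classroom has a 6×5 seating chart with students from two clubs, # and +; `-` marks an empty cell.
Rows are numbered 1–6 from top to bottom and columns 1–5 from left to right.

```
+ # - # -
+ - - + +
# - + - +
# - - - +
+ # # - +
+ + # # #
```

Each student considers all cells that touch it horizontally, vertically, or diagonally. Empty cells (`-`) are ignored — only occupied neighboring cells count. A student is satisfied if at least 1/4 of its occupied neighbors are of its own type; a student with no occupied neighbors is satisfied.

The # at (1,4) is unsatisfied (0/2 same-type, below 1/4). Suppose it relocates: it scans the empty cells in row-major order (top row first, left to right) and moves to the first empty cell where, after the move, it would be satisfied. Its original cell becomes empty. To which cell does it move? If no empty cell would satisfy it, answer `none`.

(1,3)

Vacating (1,4). Empty cells in order:
  (1,3): 1/2 same-type → satisfied — stop here.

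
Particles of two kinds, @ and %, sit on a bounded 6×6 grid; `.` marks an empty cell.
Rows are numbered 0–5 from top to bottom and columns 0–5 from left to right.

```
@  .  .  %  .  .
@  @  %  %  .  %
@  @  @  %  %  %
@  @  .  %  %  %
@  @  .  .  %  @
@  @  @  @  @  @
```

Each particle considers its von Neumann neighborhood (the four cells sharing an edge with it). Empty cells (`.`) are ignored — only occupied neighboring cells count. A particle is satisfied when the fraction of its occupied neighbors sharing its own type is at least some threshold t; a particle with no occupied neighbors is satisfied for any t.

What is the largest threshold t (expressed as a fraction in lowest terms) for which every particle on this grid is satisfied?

1/3

(0,0)@ 1/1
(0,3)% 1/1
(1,0)@ 3/3
(1,1)@ 2/3
(1,2)% 1/3
(1,3)% 3/3
(1,5)% 1/1
(2,0)@ 3/3
(2,1)@ 4/4
(2,2)@ 1/3
(2,3)% 3/4
(2,4)% 3/3
(2,5)% 3/3
(3,0)@ 3/3
(3,1)@ 3/3
(3,3)% 2/2
(3,4)% 4/4
(3,5)% 2/3
(4,0)@ 3/3
(4,1)@ 3/3
(4,4)% 1/3
(4,5)@ 1/3
(5,0)@ 2/2
(5,1)@ 3/3
(5,2)@ 2/2
(5,3)@ 2/2
(5,4)@ 2/3
(5,5)@ 2/2
The smallest same-type fraction is 1/3 at (1,2), which reduces to 1/3. Any threshold above that leaves this particle unsatisfied.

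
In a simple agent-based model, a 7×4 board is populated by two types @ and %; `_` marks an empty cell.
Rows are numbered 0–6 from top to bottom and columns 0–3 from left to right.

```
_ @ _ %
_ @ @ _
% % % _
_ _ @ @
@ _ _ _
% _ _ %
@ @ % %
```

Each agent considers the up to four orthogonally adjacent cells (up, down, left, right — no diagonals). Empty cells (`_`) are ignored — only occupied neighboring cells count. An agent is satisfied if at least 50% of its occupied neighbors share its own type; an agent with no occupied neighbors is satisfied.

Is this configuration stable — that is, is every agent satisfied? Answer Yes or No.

Row 0: (0,1)@ 1/1 satisfied · (0,3)% 0/0 satisfied
Row 1: (1,1)@ 2/3 satisfied · (1,2)@ 1/2 satisfied
Row 2: (2,0)% 1/1 satisfied · (2,1)% 2/3 satisfied · (2,2)% 1/3 not
Row 3: (3,2)@ 1/2 satisfied · (3,3)@ 1/1 satisfied
Row 4: (4,0)@ 0/1 not
Row 5: (5,0)% 0/2 not · (5,3)% 1/1 satisfied
Row 6: (6,0)@ 1/2 satisfied · (6,1)@ 1/2 satisfied · (6,2)% 1/2 satisfied · (6,3)% 2/2 satisfied
For instance (2,2) has only 1/3 same-type neighbors, below 1/2.

No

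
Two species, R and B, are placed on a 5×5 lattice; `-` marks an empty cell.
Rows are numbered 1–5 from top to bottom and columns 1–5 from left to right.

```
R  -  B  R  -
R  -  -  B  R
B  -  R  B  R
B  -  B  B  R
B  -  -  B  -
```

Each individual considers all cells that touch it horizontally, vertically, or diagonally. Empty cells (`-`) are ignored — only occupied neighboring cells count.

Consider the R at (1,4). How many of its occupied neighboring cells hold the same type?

1

Occupied neighbors of (1,4): (1,3)=B, (2,4)=B, (2,5)=R.
Same type (R): 1 of 3.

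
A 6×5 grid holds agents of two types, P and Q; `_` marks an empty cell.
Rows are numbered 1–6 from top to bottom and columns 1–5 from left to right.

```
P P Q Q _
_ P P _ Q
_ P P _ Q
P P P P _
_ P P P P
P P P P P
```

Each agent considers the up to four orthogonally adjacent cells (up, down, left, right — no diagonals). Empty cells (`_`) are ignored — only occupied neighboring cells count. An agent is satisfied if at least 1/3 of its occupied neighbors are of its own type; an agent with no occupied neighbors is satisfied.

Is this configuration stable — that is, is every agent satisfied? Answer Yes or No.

Yes

(1,1)P 1/1 satisfied
(1,2)P 2/3 satisfied
(1,3)Q 1/3 satisfied
(1,4)Q 1/1 satisfied
(2,2)P 3/3 satisfied
(2,3)P 2/3 satisfied
(2,5)Q 1/1 satisfied
(3,2)P 3/3 satisfied
(3,3)P 3/3 satisfied
(3,5)Q 1/1 satisfied
(4,1)P 1/1 satisfied
(4,2)P 4/4 satisfied
(4,3)P 4/4 satisfied
(4,4)P 2/2 satisfied
(5,2)P 3/3 satisfied
(5,3)P 4/4 satisfied
(5,4)P 4/4 satisfied
(5,5)P 2/2 satisfied
(6,1)P 1/1 satisfied
(6,2)P 3/3 satisfied
(6,3)P 3/3 satisfied
(6,4)P 3/3 satisfied
(6,5)P 2/2 satisfied
All meet the threshold, so the configuration is stable.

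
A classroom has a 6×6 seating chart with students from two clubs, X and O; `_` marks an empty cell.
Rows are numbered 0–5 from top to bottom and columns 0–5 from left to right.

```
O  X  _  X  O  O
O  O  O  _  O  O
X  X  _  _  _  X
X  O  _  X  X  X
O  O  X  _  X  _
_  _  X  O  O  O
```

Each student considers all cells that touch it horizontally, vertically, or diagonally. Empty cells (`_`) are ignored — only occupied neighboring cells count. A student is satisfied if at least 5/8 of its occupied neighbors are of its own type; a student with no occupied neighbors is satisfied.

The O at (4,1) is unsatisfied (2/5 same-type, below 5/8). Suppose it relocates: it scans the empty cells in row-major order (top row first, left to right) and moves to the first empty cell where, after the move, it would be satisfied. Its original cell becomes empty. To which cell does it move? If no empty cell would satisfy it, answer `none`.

(1,3)

Vacating (4,1). Empty cells in order:
  (0,2): 2/4 same-type → still unsatisfied.
  (1,3): 3/4 same-type → satisfied — stop here.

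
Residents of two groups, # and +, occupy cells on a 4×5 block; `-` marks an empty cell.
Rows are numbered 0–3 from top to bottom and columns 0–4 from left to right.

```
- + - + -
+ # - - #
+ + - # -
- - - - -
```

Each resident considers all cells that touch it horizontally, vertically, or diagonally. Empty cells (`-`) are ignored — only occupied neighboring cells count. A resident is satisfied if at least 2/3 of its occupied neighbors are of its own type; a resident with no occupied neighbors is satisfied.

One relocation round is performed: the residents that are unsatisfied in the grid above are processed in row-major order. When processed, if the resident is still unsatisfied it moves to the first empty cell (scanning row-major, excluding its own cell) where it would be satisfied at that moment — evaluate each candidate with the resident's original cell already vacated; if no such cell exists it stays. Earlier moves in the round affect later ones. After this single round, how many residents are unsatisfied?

Initially unsatisfied (in order): (0,1), (0,3), (1,1), (1,4).
  (0,1) → (3,0).
  (0,3) → (3,1).
  (1,1) → (0,2).
  (1,4): now satisfied by earlier moves; stays.
Resulting grid:
- - # - -
+ - - - #
+ + - # -
+ + - - -
All satisfied now.

0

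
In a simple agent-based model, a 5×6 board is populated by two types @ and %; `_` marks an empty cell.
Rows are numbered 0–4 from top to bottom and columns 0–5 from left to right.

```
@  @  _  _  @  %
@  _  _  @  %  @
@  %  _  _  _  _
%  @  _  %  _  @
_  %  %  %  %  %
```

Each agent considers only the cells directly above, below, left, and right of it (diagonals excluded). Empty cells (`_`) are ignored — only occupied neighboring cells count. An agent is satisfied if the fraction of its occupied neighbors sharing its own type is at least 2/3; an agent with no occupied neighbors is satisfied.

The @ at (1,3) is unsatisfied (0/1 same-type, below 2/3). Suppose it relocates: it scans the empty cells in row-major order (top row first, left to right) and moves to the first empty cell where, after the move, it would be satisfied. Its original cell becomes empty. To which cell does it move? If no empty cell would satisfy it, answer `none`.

(0,2)

Vacating (1,3). Empty cells in order:
  (0,2): 1/1 same-type → satisfied — stop here.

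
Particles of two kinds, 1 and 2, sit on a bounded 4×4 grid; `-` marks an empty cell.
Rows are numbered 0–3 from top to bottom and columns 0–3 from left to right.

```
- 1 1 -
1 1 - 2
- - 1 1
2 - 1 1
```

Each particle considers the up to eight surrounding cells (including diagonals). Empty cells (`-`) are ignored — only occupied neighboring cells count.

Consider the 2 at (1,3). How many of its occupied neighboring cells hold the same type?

0

Occupied neighbors of (1,3): (0,2)=1, (2,2)=1, (2,3)=1.
Same type (2): 0 of 3.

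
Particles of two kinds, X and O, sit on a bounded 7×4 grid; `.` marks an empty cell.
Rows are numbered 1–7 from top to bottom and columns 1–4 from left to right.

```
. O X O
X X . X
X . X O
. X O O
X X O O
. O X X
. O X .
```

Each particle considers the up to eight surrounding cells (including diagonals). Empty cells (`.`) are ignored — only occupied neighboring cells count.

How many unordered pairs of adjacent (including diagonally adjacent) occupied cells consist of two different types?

Scan each occupied cell's neighbors to the right and below (and the two forward diagonals) so each pair is counted once.
Row 1: O(1,2)–X(1,3)≠ O(1,2)–X(2,2)≠ O(1,2)–X(2,1)≠ X(1,3)–O(1,4)≠ X(1,3)–X(2,4)= X(1,3)–X(2,2)= O(1,4)–X(2,4)≠  → 5/7 unlike.
Row 2: X(2,1)–X(2,2)= X(2,1)–X(3,1)= X(2,2)–X(3,3)= X(2,2)–X(3,1)= X(2,4)–O(3,4)≠ X(2,4)–X(3,3)=  → 1/6 unlike.
Row 3: X(3,1)–X(4,2)= X(3,3)–O(3,4)≠ X(3,3)–O(4,3)≠ X(3,3)–O(4,4)≠ X(3,3)–X(4,2)= O(3,4)–O(4,4)= O(3,4)–O(4,3)=  → 3/7 unlike.
Row 4: X(4,2)–O(4,3)≠ X(4,2)–X(5,2)= X(4,2)–O(5,3)≠ X(4,2)–X(5,1)= O(4,3)–O(4,4)= O(4,3)–O(5,3)= O(4,3)–O(5,4)= O(4,3)–X(5,2)≠ O(4,4)–O(5,4)= O(4,4)–O(5,3)=  → 3/10 unlike.
Row 5: X(5,1)–X(5,2)= X(5,1)–O(6,2)≠ X(5,2)–O(5,3)≠ X(5,2)–O(6,2)≠ X(5,2)–X(6,3)= O(5,3)–O(5,4)= O(5,3)–X(6,3)≠ O(5,3)–X(6,4)≠ O(5,3)–O(6,2)= O(5,4)–X(6,4)≠ O(5,4)–X(6,3)≠  → 7/11 unlike.
Row 6: O(6,2)–X(6,3)≠ O(6,2)–O(7,2)= O(6,2)–X(7,3)≠ X(6,3)–X(6,4)= X(6,3)–X(7,3)= X(6,3)–O(7,2)≠ X(6,4)–X(7,3)=  → 3/7 unlike.
Row 7: O(7,2)–X(7,3)≠  → 1/1 unlike.
Total adjacent occupied pairs: 49; unlike-type pairs: 23.

23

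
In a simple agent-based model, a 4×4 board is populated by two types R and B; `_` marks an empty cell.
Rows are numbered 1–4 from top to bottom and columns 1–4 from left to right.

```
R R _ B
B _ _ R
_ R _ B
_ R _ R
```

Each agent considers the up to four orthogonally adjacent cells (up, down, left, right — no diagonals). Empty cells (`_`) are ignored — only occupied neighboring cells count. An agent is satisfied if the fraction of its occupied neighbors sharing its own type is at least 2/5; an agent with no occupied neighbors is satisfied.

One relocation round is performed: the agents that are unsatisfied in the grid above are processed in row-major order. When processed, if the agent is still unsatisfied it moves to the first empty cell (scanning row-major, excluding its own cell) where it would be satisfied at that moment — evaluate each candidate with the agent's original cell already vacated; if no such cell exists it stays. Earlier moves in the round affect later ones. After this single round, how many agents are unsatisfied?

0

Initially unsatisfied (in order): (1,4), (2,1), (2,4), (3,4), (4,4).
  (1,4) → (3,1).
  (2,1): now satisfied by earlier moves; stays.
  (2,4) → (1,3).
  (3,4) → (2,4).
  (4,4): now satisfied by earlier moves; stays.
Resulting grid:
R R R _
B _ _ B
B R _ _
_ R _ R
All satisfied now.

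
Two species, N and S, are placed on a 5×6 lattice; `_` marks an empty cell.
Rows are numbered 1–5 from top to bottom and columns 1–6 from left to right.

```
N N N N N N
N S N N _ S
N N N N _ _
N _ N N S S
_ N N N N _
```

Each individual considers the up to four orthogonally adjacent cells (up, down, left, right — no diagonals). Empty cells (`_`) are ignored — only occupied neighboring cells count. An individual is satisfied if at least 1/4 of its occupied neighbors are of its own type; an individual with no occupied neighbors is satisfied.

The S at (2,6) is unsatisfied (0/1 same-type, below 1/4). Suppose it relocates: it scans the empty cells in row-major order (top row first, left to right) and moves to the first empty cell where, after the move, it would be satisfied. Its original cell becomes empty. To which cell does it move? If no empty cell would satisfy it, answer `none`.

(3,5)

Vacating (2,6). Empty cells in order:
  (2,5): 0/2 same-type → still unsatisfied.
  (3,5): 1/2 same-type → satisfied — stop here.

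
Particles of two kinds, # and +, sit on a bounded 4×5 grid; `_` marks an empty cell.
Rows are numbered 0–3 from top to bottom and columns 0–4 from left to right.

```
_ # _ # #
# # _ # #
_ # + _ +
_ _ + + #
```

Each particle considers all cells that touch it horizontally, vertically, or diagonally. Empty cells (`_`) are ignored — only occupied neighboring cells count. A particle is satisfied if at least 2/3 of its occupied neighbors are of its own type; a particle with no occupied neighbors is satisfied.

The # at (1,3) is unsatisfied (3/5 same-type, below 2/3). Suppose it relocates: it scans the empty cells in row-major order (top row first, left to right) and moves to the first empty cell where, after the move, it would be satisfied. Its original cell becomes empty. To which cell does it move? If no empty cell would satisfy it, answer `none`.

Vacating (1,3). Empty cells in order:
  (0,0): 3/3 same-type → satisfied — stop here.

(0,0)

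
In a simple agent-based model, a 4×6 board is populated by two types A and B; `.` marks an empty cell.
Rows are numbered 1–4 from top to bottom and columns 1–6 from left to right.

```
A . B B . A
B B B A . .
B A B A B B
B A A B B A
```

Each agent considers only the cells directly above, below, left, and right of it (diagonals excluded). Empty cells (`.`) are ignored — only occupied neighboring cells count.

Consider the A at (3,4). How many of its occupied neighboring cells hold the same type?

Occupied neighbors of (3,4): (2,4)=A, (4,4)=B, (3,3)=B, (3,5)=B.
Same type (A): 1 of 4.

1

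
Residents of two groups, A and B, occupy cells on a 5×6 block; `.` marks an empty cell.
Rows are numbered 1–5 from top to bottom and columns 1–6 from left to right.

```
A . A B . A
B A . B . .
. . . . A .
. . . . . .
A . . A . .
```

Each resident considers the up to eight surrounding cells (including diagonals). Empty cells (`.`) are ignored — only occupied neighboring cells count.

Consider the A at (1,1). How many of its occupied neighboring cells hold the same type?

Occupied neighbors of (1,1): (2,1)=B, (2,2)=A.
Same type (A): 1 of 2.

1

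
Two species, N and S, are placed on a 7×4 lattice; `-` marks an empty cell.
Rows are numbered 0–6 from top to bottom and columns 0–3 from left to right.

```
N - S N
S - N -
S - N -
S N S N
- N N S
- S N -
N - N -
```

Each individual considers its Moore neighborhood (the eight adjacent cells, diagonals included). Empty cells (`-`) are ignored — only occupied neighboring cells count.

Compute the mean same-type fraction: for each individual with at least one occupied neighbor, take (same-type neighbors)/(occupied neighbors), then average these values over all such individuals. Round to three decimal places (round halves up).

0.389

(0,0)N 0/1
(0,2)S 0/2
(0,3)N 1/2
(1,0)S 1/2
(1,2)N 2/3
(2,0)S 2/3
(2,2)N 3/4
(3,0)S 1/3
(3,1)N 3/6
(3,2)S 1/6
(3,3)N 2/4
(4,1)N 3/6
(4,2)N 4/7
(4,3)S 1/4
(5,1)S 0/5
(5,2)N 3/5
(6,0)N 0/1
(6,2)N 1/2
Sum over 18 individuals: 0/1 + 0/2 + 1/2 + 1/2 + 2/3 + 2/3 + 3/4 + 1/3 + 3/6 + 1/6 + 2/4 + 3/6 + 4/7 + 1/4 + 0/5 + 3/5 + 0/1 + 1/2 = 1471/210; mean = 1471/210 ÷ 18 = 1471/3780 = 0.389153… → 0.389.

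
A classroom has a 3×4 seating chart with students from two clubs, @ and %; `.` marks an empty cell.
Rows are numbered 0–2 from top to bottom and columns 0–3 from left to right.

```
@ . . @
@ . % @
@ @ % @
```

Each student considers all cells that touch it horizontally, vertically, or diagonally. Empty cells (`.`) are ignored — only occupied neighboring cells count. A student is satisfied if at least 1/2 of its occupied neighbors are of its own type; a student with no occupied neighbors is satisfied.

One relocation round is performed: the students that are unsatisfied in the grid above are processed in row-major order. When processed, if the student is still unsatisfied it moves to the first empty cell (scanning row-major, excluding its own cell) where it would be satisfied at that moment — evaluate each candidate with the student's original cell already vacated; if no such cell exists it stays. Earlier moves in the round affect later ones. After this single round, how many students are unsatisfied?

3

Initially unsatisfied (in order): (1,2), (2,2), (2,3).
  (1,2): no empty cell satisfies it; stays.
  (2,2): no empty cell satisfies it; stays.
  (2,3) → (0,1).
Resulting grid:
@ @ . @
@ . % @
@ @ % .
Unsatisfied now: (1,2), (1,3), (2,2).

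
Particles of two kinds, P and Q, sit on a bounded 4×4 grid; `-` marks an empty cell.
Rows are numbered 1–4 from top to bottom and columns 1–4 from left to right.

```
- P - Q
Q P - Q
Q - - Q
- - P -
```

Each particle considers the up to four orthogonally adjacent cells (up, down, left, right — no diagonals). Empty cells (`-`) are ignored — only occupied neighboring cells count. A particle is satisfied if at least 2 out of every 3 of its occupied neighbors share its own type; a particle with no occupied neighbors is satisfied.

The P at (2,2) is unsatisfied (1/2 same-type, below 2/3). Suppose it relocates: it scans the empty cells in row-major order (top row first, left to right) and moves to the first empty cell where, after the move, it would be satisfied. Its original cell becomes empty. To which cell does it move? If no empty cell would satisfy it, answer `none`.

(4,2)

Vacating (2,2). Empty cells in order:
  (1,1): 1/2 same-type → still unsatisfied.
  (1,3): 1/2 same-type → still unsatisfied.
  (2,3): 0/1 same-type → still unsatisfied.
  (3,2): 0/1 same-type → still unsatisfied.
  (3,3): 1/2 same-type → still unsatisfied.
  (4,1): 0/1 same-type → still unsatisfied.
  (4,2): 1/1 same-type → satisfied — stop here.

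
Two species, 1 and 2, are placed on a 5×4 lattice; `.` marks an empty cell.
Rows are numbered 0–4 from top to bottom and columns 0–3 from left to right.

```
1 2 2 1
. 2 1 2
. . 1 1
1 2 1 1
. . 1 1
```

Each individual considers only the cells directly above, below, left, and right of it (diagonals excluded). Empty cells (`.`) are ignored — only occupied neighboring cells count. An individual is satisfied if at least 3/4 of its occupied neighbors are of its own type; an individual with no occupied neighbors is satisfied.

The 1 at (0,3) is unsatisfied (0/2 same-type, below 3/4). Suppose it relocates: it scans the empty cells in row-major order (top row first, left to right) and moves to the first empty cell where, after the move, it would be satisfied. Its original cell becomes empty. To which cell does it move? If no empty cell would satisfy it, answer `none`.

(2,0)

Vacating (0,3). Empty cells in order:
  (1,0): 1/2 same-type → still unsatisfied.
  (2,0): 1/1 same-type → satisfied — stop here.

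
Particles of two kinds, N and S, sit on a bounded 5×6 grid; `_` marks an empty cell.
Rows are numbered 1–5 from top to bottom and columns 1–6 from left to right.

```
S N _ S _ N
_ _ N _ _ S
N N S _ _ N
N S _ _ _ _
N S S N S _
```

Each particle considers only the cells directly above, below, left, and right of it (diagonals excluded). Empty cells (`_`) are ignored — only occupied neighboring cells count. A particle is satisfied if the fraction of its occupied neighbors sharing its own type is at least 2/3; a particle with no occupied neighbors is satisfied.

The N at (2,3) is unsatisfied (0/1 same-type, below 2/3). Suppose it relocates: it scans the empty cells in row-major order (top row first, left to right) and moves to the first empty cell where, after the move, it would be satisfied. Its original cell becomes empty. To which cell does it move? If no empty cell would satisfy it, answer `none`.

(2,2)

Vacating (2,3). Empty cells in order:
  (1,3): 1/2 same-type → still unsatisfied.
  (1,5): 1/2 same-type → still unsatisfied.
  (2,1): 1/2 same-type → still unsatisfied.
  (2,2): 2/2 same-type → satisfied — stop here.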